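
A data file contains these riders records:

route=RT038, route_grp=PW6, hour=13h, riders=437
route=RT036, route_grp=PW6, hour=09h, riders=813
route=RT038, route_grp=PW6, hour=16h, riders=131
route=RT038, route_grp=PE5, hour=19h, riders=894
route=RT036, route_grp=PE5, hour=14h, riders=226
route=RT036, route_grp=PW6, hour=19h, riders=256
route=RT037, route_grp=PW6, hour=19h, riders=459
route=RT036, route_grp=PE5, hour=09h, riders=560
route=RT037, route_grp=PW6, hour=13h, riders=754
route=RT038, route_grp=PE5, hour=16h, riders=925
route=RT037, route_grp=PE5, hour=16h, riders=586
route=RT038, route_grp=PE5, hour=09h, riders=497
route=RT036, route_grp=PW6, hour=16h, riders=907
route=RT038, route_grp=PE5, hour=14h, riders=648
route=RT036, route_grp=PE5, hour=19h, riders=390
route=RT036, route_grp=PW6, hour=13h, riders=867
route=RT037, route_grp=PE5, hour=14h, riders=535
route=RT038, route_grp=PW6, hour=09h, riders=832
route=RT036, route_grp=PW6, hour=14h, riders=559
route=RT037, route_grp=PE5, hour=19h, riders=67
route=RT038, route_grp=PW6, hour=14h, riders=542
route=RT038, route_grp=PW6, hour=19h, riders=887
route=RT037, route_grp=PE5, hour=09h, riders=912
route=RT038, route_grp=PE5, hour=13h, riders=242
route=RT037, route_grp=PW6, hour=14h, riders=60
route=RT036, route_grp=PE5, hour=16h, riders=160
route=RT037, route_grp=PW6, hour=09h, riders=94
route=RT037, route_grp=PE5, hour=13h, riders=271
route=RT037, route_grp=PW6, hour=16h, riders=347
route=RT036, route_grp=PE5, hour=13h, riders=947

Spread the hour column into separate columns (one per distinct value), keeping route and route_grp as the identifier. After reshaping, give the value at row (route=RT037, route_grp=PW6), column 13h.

754

Wide layout: rows indexed by route and route_grp, columns are the 5 distinct hour values (13h, 09h, 16h, 19h, 14h).
Cell (route=RT037, route_grp=PW6, hour=13h) draws from the long row where route=RT037, route_grp=PW6 and hour=13h, which has riders=754.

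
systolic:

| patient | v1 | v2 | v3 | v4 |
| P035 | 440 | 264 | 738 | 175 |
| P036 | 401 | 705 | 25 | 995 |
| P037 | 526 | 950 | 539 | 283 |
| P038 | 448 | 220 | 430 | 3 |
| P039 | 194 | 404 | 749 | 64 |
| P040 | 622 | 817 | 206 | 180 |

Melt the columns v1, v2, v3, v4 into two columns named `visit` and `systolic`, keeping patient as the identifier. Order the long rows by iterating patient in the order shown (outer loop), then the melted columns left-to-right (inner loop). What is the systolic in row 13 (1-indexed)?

448

24 rows total (6 × 4). Row 13: index ⌊(13-1)/4⌋ = 3 into patient → P038; (13-1) mod 4 = 0 into the melted columns → v1.
So row 13 is (P038, v1, 448); systolic = 448.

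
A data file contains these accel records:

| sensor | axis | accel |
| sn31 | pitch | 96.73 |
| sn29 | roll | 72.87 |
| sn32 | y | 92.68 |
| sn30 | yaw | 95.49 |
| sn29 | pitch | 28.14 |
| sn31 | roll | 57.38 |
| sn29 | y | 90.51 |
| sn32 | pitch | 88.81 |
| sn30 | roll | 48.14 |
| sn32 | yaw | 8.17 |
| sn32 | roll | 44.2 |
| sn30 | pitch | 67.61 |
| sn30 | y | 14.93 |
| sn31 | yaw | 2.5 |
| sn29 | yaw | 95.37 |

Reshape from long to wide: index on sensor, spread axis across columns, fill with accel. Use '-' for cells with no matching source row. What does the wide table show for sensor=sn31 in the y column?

No long-format row has sensor=sn31 and axis=y, so the cell is -.

-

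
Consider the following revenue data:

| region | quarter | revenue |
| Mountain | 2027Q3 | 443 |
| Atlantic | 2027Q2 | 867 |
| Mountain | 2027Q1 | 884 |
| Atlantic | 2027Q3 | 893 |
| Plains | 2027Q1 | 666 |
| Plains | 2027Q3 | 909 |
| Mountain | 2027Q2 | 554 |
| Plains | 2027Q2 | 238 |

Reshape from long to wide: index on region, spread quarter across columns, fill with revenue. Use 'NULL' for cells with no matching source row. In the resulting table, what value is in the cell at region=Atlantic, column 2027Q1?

NULL

No long-format row has region=Atlantic and quarter=2027Q1, so the cell is NULL.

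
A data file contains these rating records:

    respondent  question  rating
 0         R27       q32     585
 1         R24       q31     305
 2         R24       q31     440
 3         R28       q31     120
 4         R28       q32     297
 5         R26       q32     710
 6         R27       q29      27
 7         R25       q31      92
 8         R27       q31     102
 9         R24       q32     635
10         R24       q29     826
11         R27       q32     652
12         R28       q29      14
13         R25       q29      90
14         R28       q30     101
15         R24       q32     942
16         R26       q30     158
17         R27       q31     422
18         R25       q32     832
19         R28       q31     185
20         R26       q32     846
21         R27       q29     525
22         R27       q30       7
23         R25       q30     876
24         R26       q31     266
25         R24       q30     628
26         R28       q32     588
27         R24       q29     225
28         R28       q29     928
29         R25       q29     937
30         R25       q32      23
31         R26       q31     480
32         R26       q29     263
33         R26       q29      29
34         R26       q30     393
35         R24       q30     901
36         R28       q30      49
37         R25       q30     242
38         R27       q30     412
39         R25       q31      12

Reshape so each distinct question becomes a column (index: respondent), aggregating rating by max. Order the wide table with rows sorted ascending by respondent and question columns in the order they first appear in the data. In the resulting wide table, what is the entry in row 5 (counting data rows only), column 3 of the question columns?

928

With rows sorted ascending by respondent, row 5 is respondent=R28. question columns in first-appearance order: q32, q31, q29, q30; column 3 is q29.
Long rows with respondent=R28, question=q29: max(14, 928) = 928.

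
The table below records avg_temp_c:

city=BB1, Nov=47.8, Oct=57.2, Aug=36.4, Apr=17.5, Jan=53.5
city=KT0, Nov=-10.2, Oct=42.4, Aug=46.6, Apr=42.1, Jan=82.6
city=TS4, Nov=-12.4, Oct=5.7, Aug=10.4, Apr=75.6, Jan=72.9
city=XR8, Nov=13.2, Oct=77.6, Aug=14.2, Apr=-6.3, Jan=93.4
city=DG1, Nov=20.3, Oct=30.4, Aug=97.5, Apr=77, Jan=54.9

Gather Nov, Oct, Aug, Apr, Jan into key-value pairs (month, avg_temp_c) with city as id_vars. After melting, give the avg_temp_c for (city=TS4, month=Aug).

10.4

Unpivoting turns each (city, wide-column) pair into one long row.
The wide cell at row TS4, column Aug holds 10.4, so the long row (TS4, Aug) has avg_temp_c=10.4.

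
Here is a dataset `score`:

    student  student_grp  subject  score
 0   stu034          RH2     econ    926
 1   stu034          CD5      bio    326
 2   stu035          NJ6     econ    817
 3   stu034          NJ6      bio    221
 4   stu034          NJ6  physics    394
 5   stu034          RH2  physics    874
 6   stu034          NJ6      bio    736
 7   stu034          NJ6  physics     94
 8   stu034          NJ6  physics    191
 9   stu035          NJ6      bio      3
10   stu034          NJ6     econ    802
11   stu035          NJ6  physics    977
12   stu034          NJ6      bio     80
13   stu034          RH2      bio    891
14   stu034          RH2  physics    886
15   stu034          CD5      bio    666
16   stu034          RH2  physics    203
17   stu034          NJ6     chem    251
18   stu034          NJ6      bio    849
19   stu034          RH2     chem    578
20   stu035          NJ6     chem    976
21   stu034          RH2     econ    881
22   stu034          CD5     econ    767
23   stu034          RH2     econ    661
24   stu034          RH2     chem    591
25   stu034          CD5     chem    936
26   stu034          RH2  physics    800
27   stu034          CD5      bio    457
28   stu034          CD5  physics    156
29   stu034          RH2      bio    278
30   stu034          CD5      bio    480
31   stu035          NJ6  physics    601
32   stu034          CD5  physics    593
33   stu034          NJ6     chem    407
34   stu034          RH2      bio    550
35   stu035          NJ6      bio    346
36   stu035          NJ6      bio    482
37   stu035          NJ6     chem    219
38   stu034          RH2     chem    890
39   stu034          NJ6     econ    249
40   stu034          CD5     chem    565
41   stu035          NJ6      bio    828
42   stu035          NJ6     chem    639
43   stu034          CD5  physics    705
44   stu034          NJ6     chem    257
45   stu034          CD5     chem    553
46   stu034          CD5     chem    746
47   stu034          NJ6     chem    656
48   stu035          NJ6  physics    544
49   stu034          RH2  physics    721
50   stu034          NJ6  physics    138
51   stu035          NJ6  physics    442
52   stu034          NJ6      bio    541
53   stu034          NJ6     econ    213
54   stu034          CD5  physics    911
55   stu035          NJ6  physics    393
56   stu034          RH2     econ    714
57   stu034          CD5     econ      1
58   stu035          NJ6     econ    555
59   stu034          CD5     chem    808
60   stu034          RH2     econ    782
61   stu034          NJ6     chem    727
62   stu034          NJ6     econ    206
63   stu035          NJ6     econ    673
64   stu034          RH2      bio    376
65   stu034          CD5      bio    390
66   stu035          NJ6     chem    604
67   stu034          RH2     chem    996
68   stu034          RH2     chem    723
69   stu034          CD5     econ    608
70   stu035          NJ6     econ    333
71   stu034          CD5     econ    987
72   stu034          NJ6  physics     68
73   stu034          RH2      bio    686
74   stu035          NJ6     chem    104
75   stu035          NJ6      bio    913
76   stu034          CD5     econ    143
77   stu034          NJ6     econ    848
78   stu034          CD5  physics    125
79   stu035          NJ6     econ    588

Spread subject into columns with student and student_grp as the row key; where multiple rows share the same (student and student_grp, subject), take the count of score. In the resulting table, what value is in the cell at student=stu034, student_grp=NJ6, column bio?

Rows with student=stu034, student_grp=NJ6 and subject=bio: score values are 221, 736, 80, 849, 541.
5 rows match — count = 5.

5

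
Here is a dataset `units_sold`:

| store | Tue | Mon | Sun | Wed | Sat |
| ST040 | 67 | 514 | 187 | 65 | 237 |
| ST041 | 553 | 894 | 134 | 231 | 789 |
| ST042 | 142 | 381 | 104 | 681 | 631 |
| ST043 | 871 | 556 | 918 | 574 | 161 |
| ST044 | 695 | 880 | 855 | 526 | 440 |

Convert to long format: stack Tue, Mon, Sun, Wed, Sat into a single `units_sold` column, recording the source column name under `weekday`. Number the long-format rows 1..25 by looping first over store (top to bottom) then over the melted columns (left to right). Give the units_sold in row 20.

161

25 rows total (5 × 5). Row 20: index ⌊(20-1)/5⌋ = 3 into store → ST043; (20-1) mod 5 = 4 into the melted columns → Sat.
So row 20 is (ST043, Sat, 161); units_sold = 161.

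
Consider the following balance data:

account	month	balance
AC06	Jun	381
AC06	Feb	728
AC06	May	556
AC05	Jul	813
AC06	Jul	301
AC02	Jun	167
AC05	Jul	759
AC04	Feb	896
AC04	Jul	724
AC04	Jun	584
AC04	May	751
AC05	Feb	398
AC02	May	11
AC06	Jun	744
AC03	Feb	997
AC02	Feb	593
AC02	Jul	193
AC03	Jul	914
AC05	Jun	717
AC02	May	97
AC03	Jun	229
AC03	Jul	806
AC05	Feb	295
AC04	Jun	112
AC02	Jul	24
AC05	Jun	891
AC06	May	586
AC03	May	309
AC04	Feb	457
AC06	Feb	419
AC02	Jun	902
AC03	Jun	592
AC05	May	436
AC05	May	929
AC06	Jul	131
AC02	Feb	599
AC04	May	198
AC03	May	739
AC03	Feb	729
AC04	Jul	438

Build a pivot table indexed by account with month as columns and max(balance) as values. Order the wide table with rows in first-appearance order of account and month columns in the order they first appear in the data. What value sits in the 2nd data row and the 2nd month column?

With rows in first-appearance order of account, row 2 is account=AC05. month columns in first-appearance order: Jun, Feb, May, Jul; column 2 is Feb.
Long rows with account=AC05, month=Feb: max(398, 295) = 398.

398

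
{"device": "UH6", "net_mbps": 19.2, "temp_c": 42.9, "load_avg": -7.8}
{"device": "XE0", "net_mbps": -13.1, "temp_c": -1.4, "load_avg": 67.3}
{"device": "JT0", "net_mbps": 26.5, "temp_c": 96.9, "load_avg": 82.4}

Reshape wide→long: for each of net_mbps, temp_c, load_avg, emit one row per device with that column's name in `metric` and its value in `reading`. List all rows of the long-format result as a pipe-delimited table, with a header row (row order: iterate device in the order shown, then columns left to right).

| device | metric | reading |
| UH6 | net_mbps | 19.2 |
| UH6 | temp_c | 42.9 |
| UH6 | load_avg | -7.8 |
| XE0 | net_mbps | -13.1 |
| XE0 | temp_c | -1.4 |
| XE0 | load_avg | 67.3 |
| JT0 | net_mbps | 26.5 |
| JT0 | temp_c | 96.9 |
| JT0 | load_avg | 82.4 |

Each (device, column) pair becomes one row: 3 × 3 = 9 rows.
For example, (UH6, net_mbps) → reading=19.2.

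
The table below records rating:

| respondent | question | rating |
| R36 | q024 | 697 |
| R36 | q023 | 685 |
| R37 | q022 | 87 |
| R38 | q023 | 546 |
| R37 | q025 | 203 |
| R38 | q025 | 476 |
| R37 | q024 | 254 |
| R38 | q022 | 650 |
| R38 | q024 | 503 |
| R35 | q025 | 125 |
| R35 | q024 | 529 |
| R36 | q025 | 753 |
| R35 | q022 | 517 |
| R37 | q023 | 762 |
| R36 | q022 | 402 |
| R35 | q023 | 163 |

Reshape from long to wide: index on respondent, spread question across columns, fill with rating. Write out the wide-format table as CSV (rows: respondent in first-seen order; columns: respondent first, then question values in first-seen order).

Columns: respondent plus the 4 distinct question values (q024, q023, q022, q025).
For example, row R36 column q024 takes rating=697 from the long row (R36, q024).

respondent,q024,q023,q022,q025
R36,697,685,402,753
R37,254,762,87,203
R38,503,546,650,476
R35,529,163,517,125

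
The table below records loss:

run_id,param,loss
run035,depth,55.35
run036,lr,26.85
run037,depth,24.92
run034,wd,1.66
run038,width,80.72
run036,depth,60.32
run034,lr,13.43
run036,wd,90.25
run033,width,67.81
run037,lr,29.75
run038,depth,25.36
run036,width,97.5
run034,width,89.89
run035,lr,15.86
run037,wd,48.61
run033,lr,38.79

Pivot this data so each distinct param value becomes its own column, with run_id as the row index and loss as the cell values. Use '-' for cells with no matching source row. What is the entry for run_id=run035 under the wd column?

-

No long-format row has run_id=run035 and param=wd, so the cell is -.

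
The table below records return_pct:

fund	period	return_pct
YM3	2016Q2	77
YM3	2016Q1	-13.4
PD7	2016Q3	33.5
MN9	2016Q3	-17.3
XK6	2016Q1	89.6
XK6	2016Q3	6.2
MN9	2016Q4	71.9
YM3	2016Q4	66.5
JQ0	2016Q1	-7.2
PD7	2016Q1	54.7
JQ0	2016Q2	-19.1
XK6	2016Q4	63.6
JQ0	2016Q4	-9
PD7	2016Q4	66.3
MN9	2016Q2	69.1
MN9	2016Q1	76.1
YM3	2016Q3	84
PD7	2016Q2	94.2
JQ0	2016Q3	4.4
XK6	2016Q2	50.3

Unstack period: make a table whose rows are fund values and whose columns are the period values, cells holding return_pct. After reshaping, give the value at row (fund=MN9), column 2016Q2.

Wide layout: rows indexed by fund, columns are the 4 distinct period values (2016Q2, 2016Q1, 2016Q3, 2016Q4).
Cell (fund=MN9, period=2016Q2) draws from the long row where fund=MN9 and period=2016Q2, which has return_pct=69.1.

69.1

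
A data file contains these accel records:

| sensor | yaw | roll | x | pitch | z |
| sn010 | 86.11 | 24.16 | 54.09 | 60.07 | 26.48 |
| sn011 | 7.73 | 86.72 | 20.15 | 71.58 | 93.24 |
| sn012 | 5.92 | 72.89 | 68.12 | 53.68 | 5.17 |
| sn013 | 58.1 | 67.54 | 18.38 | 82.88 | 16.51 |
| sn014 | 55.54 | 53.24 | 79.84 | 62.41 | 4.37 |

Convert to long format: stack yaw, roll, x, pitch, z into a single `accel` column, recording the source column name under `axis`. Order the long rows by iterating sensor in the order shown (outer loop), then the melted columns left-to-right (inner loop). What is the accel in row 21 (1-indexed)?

55.54

25 rows total (5 × 5). Row 21: index ⌊(21-1)/5⌋ = 4 into sensor → sn014; (21-1) mod 5 = 0 into the melted columns → yaw.
So row 21 is (sn014, yaw, 55.54); accel = 55.54.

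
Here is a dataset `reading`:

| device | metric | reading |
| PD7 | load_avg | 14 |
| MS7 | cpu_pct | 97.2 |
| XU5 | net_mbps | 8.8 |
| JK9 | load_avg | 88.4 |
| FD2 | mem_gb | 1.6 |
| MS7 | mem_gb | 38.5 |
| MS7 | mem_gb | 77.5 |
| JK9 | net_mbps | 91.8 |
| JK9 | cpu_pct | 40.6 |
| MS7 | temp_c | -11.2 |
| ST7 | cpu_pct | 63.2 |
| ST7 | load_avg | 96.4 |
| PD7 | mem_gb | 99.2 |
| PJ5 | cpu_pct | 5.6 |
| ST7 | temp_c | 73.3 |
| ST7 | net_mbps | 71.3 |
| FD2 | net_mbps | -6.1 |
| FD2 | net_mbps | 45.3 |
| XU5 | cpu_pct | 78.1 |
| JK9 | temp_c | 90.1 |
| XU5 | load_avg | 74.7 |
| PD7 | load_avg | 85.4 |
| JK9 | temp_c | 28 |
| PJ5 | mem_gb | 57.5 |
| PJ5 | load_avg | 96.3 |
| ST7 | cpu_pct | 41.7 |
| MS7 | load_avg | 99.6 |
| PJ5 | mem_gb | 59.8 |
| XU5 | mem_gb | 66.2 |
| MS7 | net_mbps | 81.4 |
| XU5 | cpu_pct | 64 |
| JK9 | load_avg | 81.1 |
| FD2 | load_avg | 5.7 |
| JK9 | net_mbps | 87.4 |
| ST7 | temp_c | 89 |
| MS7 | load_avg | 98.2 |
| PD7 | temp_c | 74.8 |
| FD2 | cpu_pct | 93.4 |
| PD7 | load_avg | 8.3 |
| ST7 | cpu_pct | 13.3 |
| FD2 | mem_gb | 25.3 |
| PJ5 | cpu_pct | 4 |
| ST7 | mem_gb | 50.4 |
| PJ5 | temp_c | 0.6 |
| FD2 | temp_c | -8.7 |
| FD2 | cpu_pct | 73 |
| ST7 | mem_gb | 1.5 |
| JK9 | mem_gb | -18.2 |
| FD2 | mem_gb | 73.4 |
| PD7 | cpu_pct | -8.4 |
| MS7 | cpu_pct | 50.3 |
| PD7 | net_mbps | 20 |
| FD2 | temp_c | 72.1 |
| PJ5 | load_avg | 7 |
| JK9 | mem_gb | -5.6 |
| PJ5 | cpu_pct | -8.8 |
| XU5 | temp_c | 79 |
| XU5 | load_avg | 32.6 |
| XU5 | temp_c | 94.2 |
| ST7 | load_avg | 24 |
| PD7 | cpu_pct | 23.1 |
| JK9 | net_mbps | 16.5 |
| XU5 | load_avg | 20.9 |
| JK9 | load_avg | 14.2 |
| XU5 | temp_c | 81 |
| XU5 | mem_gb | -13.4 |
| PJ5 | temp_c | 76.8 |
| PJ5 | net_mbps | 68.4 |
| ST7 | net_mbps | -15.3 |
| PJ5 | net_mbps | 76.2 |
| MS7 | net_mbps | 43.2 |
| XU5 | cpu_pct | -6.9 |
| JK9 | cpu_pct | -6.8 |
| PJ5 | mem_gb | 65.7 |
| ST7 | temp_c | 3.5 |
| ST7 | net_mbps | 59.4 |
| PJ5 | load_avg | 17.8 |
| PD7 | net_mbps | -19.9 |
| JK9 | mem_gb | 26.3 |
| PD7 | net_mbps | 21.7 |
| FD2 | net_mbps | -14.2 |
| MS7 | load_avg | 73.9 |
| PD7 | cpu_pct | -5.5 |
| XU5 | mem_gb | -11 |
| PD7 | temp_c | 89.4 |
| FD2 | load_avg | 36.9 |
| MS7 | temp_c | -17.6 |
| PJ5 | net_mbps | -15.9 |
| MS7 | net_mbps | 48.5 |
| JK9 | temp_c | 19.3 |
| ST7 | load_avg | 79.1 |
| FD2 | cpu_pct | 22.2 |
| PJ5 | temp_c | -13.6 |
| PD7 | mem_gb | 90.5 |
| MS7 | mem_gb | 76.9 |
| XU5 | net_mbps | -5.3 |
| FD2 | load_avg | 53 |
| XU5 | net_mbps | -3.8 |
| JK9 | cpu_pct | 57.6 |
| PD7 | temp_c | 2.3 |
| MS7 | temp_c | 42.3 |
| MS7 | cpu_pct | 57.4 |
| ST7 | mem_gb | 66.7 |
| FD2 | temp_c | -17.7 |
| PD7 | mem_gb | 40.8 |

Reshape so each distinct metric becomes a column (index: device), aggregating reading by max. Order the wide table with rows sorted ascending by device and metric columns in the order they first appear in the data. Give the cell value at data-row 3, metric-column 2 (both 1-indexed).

97.2

With rows sorted ascending by device, row 3 is device=MS7. metric columns in first-appearance order: load_avg, cpu_pct, net_mbps, mem_gb, temp_c; column 2 is cpu_pct.
Long rows with device=MS7, metric=cpu_pct: max(97.2, 50.3, 57.4) = 97.2.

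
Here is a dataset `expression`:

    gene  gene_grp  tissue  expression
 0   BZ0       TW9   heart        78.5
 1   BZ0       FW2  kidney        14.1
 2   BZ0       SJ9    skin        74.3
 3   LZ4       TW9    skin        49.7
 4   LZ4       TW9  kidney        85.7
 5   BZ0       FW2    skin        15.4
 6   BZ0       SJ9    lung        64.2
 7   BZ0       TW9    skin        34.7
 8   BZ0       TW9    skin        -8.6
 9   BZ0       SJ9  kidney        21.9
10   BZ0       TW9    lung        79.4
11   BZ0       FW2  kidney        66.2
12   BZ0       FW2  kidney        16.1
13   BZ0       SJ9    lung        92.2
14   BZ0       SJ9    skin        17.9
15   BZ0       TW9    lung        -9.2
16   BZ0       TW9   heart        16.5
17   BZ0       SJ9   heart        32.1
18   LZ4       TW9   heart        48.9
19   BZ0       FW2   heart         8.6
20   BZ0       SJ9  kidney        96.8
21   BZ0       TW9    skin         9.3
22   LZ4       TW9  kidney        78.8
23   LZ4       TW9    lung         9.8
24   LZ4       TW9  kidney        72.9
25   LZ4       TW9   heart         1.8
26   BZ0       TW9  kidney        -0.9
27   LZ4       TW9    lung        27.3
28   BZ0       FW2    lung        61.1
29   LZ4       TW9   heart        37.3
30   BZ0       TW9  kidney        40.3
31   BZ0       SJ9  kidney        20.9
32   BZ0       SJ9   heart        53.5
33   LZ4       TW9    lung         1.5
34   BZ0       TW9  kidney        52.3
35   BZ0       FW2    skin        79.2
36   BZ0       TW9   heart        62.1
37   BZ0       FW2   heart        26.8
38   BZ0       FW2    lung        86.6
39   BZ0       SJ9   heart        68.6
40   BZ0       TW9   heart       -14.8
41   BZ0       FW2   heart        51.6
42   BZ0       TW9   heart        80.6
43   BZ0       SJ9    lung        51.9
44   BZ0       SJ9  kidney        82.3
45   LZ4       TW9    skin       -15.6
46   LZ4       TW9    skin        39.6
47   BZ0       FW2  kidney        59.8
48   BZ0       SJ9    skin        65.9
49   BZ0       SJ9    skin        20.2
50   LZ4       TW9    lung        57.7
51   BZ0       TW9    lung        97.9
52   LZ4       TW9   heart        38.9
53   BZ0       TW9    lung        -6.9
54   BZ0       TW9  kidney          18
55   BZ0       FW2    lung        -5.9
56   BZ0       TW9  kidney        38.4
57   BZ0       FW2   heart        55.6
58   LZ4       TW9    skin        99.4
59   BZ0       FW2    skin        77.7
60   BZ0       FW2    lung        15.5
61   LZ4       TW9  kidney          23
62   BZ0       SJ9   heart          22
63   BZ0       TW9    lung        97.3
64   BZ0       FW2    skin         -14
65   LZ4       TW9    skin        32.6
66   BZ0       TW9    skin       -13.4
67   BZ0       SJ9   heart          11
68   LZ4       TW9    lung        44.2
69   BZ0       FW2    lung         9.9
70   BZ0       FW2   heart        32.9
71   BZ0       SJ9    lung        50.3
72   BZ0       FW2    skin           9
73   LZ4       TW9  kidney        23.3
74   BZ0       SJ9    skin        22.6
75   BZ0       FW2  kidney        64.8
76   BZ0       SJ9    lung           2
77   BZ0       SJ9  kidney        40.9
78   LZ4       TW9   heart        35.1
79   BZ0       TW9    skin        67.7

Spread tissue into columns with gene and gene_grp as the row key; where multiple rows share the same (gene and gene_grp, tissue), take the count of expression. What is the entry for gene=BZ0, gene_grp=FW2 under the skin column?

5

Rows with gene=BZ0, gene_grp=FW2 and tissue=skin: expression values are 15.4, 79.2, 77.7, -14, 9.
5 rows match — count = 5.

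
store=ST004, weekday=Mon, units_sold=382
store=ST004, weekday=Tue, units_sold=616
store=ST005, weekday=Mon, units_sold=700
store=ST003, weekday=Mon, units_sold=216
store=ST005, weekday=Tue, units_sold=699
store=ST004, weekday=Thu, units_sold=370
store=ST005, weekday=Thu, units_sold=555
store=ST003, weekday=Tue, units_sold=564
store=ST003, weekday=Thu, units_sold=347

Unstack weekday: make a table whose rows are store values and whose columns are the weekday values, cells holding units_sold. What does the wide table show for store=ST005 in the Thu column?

Wide layout: rows indexed by store, columns are the 3 distinct weekday values (Mon, Tue, Thu).
Cell (store=ST005, weekday=Thu) draws from the long row where store=ST005 and weekday=Thu, which has units_sold=555.

555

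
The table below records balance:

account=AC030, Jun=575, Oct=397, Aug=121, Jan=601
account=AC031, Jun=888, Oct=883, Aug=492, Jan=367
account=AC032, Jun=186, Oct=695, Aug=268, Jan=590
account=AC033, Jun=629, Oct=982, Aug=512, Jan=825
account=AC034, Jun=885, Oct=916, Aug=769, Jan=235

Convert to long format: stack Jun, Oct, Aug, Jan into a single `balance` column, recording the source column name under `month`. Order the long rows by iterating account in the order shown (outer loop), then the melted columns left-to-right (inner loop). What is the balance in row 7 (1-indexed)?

20 rows total (5 × 4). Row 7: index ⌊(7-1)/4⌋ = 1 into account → AC031; (7-1) mod 4 = 2 into the melted columns → Aug.
So row 7 is (AC031, Aug, 492); balance = 492.

492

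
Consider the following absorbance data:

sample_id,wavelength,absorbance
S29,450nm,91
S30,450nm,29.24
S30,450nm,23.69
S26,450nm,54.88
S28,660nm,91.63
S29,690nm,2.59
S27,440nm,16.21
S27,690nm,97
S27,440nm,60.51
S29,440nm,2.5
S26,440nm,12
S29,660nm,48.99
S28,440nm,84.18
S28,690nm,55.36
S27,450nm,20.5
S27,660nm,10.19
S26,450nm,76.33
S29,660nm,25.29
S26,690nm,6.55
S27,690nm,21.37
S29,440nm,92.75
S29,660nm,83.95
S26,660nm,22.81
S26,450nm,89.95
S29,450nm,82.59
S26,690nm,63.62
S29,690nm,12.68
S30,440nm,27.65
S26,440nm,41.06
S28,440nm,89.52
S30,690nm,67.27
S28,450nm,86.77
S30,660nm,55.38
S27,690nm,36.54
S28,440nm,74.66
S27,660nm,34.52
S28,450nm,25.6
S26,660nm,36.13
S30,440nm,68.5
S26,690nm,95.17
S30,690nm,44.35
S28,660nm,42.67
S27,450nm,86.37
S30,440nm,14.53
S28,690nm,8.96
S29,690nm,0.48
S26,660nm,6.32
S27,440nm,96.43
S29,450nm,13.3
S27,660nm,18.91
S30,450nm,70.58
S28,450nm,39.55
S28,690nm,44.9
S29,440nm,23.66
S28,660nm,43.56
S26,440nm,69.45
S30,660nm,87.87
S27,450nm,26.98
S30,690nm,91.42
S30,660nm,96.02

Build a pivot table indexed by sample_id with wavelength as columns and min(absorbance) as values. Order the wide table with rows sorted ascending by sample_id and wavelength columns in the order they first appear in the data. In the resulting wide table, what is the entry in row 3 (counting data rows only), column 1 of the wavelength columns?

25.6

With rows sorted ascending by sample_id, row 3 is sample_id=S28. wavelength columns in first-appearance order: 450nm, 660nm, 690nm, 440nm; column 1 is 450nm.
Long rows with sample_id=S28, wavelength=450nm: min(86.77, 25.6, 39.55) = 25.6.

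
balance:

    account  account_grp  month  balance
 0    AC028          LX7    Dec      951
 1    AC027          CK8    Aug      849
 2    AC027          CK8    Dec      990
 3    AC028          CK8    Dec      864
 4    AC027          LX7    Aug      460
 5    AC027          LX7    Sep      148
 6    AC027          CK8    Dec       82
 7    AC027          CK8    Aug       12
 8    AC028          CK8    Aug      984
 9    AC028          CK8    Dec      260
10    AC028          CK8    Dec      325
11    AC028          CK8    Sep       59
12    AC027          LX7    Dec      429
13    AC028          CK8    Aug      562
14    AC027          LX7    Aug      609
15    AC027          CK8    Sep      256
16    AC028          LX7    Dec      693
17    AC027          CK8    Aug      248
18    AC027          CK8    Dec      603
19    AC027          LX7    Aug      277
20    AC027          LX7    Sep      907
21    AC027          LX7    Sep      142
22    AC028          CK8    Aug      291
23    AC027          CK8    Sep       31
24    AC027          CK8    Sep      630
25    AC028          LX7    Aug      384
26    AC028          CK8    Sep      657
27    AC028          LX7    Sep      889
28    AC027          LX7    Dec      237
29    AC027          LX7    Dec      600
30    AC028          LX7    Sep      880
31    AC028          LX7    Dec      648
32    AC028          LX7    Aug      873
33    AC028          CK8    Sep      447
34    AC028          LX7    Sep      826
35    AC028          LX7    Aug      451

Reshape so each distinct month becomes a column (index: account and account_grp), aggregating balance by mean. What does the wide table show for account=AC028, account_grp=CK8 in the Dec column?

Rows with account=AC028, account_grp=CK8 and month=Dec: balance values are 864, 260, 325.
(864 + 260 + 325) / 3 = 483.

483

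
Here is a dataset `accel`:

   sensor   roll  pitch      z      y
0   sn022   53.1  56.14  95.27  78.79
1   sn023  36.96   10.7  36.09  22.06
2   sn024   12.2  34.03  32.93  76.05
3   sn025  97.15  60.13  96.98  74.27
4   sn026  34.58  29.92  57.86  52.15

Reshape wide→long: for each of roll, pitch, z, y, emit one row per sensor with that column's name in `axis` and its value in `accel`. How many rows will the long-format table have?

5 sensor values × 4 melted columns = 20 rows.

20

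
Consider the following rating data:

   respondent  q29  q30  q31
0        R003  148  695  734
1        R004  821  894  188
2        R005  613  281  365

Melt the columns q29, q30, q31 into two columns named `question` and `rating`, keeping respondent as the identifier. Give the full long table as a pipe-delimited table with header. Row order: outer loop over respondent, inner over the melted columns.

Each (respondent, column) pair becomes one row: 3 × 3 = 9 rows.
For example, (R003, q29) → rating=148.

| respondent | question | rating |
| R003 | q29 | 148 |
| R003 | q30 | 695 |
| R003 | q31 | 734 |
| R004 | q29 | 821 |
| R004 | q30 | 894 |
| R004 | q31 | 188 |
| R005 | q29 | 613 |
| R005 | q30 | 281 |
| R005 | q31 | 365 |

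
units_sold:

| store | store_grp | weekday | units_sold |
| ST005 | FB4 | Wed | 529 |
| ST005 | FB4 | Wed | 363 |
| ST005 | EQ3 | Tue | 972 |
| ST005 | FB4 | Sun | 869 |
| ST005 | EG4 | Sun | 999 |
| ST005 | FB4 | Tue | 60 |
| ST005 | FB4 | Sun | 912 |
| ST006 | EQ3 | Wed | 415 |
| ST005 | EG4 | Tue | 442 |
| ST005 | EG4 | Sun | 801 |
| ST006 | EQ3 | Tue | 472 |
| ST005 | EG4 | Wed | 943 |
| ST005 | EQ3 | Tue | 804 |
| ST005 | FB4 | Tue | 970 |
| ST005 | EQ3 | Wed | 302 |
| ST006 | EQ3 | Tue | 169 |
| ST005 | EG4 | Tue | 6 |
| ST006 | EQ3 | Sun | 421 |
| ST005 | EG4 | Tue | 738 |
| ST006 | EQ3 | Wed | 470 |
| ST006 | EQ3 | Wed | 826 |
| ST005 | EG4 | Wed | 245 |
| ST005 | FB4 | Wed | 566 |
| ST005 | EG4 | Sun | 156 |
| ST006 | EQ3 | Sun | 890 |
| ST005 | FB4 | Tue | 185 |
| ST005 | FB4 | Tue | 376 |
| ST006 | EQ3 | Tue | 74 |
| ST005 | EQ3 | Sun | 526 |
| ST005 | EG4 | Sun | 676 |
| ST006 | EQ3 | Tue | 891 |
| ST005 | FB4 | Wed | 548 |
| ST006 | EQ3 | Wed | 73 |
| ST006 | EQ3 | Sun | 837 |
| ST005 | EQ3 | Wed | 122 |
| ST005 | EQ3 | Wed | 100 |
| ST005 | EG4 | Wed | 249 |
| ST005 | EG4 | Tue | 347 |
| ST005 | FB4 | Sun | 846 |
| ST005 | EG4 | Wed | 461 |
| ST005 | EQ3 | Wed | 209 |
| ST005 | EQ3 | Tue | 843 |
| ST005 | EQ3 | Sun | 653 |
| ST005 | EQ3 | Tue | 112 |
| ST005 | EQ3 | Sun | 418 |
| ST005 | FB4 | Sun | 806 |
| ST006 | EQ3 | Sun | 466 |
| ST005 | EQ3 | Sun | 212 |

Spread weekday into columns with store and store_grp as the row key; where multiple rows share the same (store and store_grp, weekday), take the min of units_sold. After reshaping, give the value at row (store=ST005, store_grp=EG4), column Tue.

Rows with store=ST005, store_grp=EG4 and weekday=Tue: units_sold values are 442, 6, 738, 347.
min(442, 6, 738, 347) = 6.

6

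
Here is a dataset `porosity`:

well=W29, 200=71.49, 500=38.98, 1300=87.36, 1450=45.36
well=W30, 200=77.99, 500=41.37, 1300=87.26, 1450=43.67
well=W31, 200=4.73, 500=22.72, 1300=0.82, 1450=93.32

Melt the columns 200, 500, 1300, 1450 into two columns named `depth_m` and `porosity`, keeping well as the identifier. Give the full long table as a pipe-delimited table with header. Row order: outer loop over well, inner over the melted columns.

| well | depth_m | porosity |
| W29 | 200 | 71.49 |
| W29 | 500 | 38.98 |
| W29 | 1300 | 87.36 |
| W29 | 1450 | 45.36 |
| W30 | 200 | 77.99 |
| W30 | 500 | 41.37 |
| W30 | 1300 | 87.26 |
| W30 | 1450 | 43.67 |
| W31 | 200 | 4.73 |
| W31 | 500 | 22.72 |
| W31 | 1300 | 0.82 |
| W31 | 1450 | 93.32 |

Each (well, column) pair becomes one row: 3 × 4 = 12 rows.
For example, (W29, 200) → porosity=71.49.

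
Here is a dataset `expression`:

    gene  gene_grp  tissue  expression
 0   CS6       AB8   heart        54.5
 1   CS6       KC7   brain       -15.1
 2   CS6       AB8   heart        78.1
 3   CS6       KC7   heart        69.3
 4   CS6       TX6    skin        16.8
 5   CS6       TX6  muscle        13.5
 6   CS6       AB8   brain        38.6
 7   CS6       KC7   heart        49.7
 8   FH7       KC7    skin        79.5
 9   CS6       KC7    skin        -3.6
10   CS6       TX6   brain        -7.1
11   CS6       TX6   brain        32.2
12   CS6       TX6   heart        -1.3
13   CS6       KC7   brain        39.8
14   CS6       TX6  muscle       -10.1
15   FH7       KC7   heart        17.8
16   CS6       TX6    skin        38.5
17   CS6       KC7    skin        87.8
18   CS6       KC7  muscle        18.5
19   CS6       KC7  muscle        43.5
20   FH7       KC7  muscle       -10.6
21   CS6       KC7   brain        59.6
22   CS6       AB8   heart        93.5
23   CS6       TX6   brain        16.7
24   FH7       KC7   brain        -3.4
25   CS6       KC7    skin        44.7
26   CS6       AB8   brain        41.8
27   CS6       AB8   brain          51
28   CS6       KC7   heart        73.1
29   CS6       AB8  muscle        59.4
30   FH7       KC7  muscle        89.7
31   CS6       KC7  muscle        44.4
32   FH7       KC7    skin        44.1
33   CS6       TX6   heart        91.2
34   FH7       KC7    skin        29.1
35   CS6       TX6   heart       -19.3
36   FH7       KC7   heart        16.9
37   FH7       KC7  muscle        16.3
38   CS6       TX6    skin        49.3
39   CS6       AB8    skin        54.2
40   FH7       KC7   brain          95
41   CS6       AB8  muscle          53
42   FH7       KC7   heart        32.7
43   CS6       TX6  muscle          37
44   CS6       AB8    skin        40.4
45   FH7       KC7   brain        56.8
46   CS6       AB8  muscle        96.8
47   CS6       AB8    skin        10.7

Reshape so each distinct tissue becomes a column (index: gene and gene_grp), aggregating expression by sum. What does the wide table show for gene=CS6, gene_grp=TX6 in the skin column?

Rows with gene=CS6, gene_grp=TX6 and tissue=skin: expression values are 16.8, 38.5, 49.3.
16.8 + 38.5 + 49.3 = 104.6.

104.6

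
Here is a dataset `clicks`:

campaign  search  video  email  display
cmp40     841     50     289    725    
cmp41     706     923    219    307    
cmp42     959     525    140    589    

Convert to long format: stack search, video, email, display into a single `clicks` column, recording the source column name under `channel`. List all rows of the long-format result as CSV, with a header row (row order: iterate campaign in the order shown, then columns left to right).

campaign,channel,clicks
cmp40,search,841
cmp40,video,50
cmp40,email,289
cmp40,display,725
cmp41,search,706
cmp41,video,923
cmp41,email,219
cmp41,display,307
cmp42,search,959
cmp42,video,525
cmp42,email,140
cmp42,display,589

Each (campaign, column) pair becomes one row: 3 × 4 = 12 rows.
For example, (cmp40, search) → clicks=841.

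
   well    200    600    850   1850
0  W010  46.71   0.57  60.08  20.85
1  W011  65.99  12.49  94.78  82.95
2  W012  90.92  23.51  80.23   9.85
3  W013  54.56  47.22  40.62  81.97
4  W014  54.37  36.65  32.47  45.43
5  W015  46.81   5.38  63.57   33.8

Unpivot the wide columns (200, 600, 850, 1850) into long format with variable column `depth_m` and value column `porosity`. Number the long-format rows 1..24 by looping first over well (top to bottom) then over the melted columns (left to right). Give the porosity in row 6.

24 rows total (6 × 4). Row 6: index ⌊(6-1)/4⌋ = 1 into well → W011; (6-1) mod 4 = 1 into the melted columns → 600.
So row 6 is (W011, 600, 12.49); porosity = 12.49.

12.49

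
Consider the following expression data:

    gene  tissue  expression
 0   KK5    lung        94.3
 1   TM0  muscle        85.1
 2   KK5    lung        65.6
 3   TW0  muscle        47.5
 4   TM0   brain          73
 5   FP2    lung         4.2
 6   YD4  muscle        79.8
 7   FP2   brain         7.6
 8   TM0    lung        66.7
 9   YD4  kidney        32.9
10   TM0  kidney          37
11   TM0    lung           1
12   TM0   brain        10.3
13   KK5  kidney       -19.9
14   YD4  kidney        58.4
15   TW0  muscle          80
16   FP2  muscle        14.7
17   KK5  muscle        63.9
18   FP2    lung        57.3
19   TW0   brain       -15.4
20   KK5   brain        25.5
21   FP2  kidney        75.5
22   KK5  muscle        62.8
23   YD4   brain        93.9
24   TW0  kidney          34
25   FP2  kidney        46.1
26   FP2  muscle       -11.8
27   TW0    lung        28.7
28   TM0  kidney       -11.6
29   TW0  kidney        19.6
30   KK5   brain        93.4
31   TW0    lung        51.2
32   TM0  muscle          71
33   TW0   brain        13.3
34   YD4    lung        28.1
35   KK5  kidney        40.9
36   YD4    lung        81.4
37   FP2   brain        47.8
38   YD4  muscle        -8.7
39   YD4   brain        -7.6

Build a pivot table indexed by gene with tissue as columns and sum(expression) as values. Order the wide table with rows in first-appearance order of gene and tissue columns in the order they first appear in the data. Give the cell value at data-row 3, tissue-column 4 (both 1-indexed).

With rows in first-appearance order of gene, row 3 is gene=TW0. tissue columns in first-appearance order: lung, muscle, brain, kidney; column 4 is kidney.
Long rows with gene=TW0, tissue=kidney: 34 + 19.6 = 53.6.

53.6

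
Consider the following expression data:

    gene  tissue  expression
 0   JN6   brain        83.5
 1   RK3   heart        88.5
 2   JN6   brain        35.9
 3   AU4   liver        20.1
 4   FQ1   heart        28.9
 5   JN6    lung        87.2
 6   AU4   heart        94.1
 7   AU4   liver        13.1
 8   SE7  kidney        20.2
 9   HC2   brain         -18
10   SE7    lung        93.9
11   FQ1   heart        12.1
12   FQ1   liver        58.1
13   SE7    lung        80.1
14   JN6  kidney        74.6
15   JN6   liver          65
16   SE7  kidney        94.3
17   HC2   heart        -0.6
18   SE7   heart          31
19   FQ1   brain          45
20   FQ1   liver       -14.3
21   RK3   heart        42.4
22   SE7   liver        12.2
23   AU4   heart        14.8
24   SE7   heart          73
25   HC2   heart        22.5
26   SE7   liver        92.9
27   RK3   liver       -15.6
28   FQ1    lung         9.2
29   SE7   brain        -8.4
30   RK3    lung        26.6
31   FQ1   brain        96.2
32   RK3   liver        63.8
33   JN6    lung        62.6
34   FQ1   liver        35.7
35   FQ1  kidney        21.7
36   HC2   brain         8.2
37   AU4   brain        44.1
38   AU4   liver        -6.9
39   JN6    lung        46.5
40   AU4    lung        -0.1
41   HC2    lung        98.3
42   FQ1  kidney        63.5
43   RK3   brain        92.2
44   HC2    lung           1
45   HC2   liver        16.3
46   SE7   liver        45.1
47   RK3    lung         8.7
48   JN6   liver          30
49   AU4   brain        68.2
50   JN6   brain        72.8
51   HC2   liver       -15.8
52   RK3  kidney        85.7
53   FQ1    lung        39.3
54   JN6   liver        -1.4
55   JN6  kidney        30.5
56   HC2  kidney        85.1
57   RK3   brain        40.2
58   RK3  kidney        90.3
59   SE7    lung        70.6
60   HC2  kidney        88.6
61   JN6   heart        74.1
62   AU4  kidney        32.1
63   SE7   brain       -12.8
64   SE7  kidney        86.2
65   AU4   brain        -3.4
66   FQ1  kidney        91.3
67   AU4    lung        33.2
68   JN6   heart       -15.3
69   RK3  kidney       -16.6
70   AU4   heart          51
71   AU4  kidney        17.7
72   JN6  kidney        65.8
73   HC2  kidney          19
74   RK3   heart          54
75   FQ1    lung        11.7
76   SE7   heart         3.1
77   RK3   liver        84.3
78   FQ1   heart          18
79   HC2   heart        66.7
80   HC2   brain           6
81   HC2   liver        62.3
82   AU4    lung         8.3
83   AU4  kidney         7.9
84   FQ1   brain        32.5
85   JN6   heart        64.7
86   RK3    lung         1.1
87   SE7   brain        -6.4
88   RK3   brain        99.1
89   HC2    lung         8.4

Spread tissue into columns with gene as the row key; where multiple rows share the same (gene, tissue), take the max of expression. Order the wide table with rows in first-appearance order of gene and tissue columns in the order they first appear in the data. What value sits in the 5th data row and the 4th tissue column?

93.9

With rows in first-appearance order of gene, row 5 is gene=SE7. tissue columns in first-appearance order: brain, heart, liver, lung, kidney; column 4 is lung.
Long rows with gene=SE7, tissue=lung: max(93.9, 80.1, 70.6) = 93.9.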